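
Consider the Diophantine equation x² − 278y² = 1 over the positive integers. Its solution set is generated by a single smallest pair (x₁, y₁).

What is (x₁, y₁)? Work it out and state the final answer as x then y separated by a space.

√278 = [16; 1,2,16,2,1,32, …], period ℓ=6 (even) → k=5
step 0: (16, 1)  from 16·(1,0) + (0,1)
step 1: (17, 1)  from 1·(16,1) + (1,0)
step 2: (50, 3)  from 2·(17,1) + (16,1)
step 3: (817, 49)  from 16·(50,3) + (17,1)
step 4: (1684, 101)  from 2·(817,49) + (50,3)
step 5: (2501, 150)  from 1·(1684,101) + (817,49)
fundamental: x₁=2501, y₁=150  (since 6255001 − 278·22500 = 1)

2501 150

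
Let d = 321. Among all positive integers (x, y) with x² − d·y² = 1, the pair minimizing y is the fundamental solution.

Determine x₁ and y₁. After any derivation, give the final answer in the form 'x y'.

215 12

[17; 1,10,1,34] for √321; ℓ=4 ⇒ convergent index 3
step 0: (17, 1)  from 17·(1,0) + (0,1)
…
step 2: (197, 11)  from 10·(18,1) + (17,1)
step 3: (215, 12)  from 1·(197,11) + (18,1)
fundamental: x₁=215, y₁=12  (since 46225 − 321·144 = 1)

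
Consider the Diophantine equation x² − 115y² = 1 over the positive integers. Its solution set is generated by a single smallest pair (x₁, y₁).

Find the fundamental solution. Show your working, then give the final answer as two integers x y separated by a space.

1126 105

√115 = [10; 1,2,1,1,1,1,1,2,1,20, …], period ℓ=10 (even) → k=9
k=0  a_k=10  p_k/q_k = 10/1
k=1  a_k=1  p_k/q_k = 11/1
k=2  a_k=2  p_k/q_k = 32/3
k=3  a_k=1  p_k/q_k = 43/4
k=4  a_k=1  p_k/q_k = 75/7
k=5  a_k=1  p_k/q_k = 118/11
k=6  a_k=1  p_k/q_k = 193/18
…
k=8  a_k=2  p_k/q_k = 815/76
k=9  a_k=1  p_k/q_k = 1126/105
fundamental: x₁=1126, y₁=105  (since 1267876 − 115·11025 = 1)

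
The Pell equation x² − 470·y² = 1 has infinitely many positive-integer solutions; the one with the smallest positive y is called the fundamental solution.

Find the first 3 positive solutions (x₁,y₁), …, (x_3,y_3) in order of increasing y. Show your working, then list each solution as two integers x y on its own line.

1691 78
5718961 263796
19341524411 892157994

d=470: √d = [21; 1,2,8,2,1,42] (ℓ=6, even), read p_5/q_5
a_0=21:  p_0=21·1+0=21,  q_0=21·0+1=1
…
a_2=2:  p_2=2·22+21=65,  q_2=2·1+1=3
a_3=8:  p_3=8·65+22=542,  q_3=8·3+1=25
a_4=2:  p_4=2·542+65=1149,  q_4=2·25+3=53
a_5=1:  p_5=1·1149+542=1691,  q_5=1·53+25=78
→ (1691, 78).  Check: 1691²=2859481, 470·78²=2859480, difference 1.
(1691+78√470)^2 = 5718961 + 263796√470
(1691+78√470)^3 = 19341524411 + 892157994√470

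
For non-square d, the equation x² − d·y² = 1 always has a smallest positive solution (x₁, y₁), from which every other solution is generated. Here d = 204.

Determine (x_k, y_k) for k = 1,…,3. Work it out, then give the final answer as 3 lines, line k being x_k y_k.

4999 350
49980001 3499300
499700044999 34986001050

√204 = [14; 3,1,1,6,1,1,3,28, …], period ℓ=8 (even) → k=7
k=0  a_k=14  p_k/q_k = 14/1
k=1  a_k=3  p_k/q_k = 43/3
k=2  a_k=1  p_k/q_k = 57/4
k=3  a_k=1  p_k/q_k = 100/7
k=4  a_k=6  p_k/q_k = 657/46
k=5  a_k=1  p_k/q_k = 757/53
k=6  a_k=1  p_k/q_k = 1414/99
k=7  a_k=3  p_k/q_k = 4999/350
→ (4999, 350).  Check: 4999²=24990001, 204·350²=24990000, difference 1.
(4999+350√204)^2 = 49980001 + 3499300√204
(4999+350√204)^3 = 499700044999 + 34986001050√204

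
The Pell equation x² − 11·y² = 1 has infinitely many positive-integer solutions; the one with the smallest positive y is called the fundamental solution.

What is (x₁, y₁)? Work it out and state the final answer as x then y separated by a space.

10 3

d=11: √d = [3; 3,6] (ℓ=2, even), read p_1/q_1
k=0  a_k=3  p_k/q_k = 3/1
k=1  a_k=3  p_k/q_k = 10/3
(x₁, y₁) = (10, 3);  10² − 11·3² = 1 ✓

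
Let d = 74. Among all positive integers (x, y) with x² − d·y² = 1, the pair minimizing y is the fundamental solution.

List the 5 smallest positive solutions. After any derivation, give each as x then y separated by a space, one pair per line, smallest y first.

3699 430
27365201 3181140
202447753299 23534073290
1497708451540801 174105071018280
11080046922051092499 1288029291859162150

√74 = [8; 1,1,1,1,16, …], period ℓ=5 (odd) → k=9
step 0: (8, 1)  from 8·(1,0) + (0,1)
…
step 2: (17, 2)  from 1·(9,1) + (8,1)
…
step 4: (43, 5)  from 1·(26,3) + (17,2)
…
step 6: (757, 88)  from 1·(714,83) + (43,5)
step 7: (1471, 171)  from 1·(757,88) + (714,83)
step 8: (2228, 259)  from 1·(1471,171) + (757,88)
step 9: (3699, 430)  from 1·(2228,259) + (1471,171)
(x₁, y₁) = (3699, 430);  3699² − 74·430² = 1 ✓
(3699+430√74)^2 = 27365201 + 3181140√74
(3699+430√74)^3 = 202447753299 + 23534073290√74
(3699+430√74)^4 = 1497708451540801 + 174105071018280√74
(3699+430√74)^5 = 11080046922051092499 + 1288029291859162150√74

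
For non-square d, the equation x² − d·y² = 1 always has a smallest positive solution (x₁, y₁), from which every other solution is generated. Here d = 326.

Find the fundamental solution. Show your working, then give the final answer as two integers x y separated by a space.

325 18

√326 → a₀=18, period (18,36); ℓ=2 even so k=1
i=0: a=18 ⇒ p=18, q=1
i=1: a=18 ⇒ p=325, q=18
→ (325, 18).  Check: 325²=105625, 326·18²=105624, difference 1.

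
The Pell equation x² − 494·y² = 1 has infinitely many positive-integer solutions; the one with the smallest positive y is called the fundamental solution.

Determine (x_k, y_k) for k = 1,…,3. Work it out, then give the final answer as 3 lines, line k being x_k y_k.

√494 = [22; 4,2,2,1,2,1,2,2,4,44, …], period ℓ=10 (even) → k=9
k=0  a_k=22  p_k/q_k = 22/1
…
k=2  a_k=2  p_k/q_k = 200/9
…
k=5  a_k=2  p_k/q_k = 1867/84
…
k=7  a_k=2  p_k/q_k = 6979/314
k=8  a_k=2  p_k/q_k = 16514/743
k=9  a_k=4  p_k/q_k = 73035/3286
fundamental: x₁=73035, y₁=3286  (since 5334111225 − 494·10797796 = 1)
k=2:  x_2 = 73035·73035+494·3286·3286 = 10668222449,  y_2 = 73035·3286+3286·73035 = 479986020
k=3:  x_3 = 73035·10668222449+494·3286·479986020 = 1558307253052395,  y_3 = 73035·479986020+3286·10668222449 = 70111557938114

73035 3286
10668222449 479986020
1558307253052395 70111557938114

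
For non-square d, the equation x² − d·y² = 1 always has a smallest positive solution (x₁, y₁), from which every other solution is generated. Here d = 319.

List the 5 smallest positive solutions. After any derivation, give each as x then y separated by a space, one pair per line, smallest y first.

d=319: √d = [17; 1,6,5,1,4,…,6,1,34] (ℓ=14, even), read p_13/q_13
k=0  a_k=17  p_k/q_k = 17/1
…
k=2  a_k=6  p_k/q_k = 125/7
k=3  a_k=5  p_k/q_k = 643/36
k=4  a_k=1  p_k/q_k = 768/43
k=5  a_k=4  p_k/q_k = 3715/208
k=6  a_k=3  p_k/q_k = 11913/667
…
k=12  a_k=6  p_k/q_k = 11102899/621643
k=13  a_k=1  p_k/q_k = 12901780/722361
fundamental: x₁=12901780, y₁=722361  (since 166455927168400 − 319·521805414321 = 1)
k=2:  x_2 = 12901780·12901780+319·722361·722361 = 332911854336799,  y_2 = 12901780·722361+722361·12901780 = 18639485405160
k=3:  x_3 = 12901780·332911854336799+319·722361·18639485405160 = 8590311008090840302660,  y_3 = 12901780·18639485405160+722361·332911854336799 = 480965080021169647239
k=4:  x_4 = 12901780·8590311008090840302660+319·722361·480965080021169647239 = 221660605515932150288251132801,  y_4 = 12901780·480965080021169647239+722361·8590311008090840302660 = 12410611300231033623224965680
k=5:  x_5 = 12901780·221660605515932150288251132801+319·722361·12410611300231033623224965680 = 5719632734066677605580897309458268900,  y_5 = 12901780·12410611300231033623224965680+722361·221660605515932150288251132801 = 320237953322189008993822774252173561

12901780 722361
332911854336799 18639485405160
8590311008090840302660 480965080021169647239
221660605515932150288251132801 12410611300231033623224965680
5719632734066677605580897309458268900 320237953322189008993822774252173561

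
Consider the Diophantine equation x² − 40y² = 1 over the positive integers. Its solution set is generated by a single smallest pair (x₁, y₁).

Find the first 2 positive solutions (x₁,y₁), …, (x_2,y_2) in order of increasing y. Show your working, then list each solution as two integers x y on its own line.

19 3
721 114

√40 → a₀=6, period (3,12); ℓ=2 even so k=1
i=0: a=6 ⇒ p=6, q=1
i=1: a=3 ⇒ p=19, q=3
→ (19, 3).  Check: 19²=361, 40·3²=360, difference 1.
(19+3√40)^2 = 721 + 114√40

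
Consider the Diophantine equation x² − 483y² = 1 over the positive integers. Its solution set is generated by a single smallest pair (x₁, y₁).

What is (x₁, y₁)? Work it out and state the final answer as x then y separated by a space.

√483 = [21; 1,42, …], period ℓ=2 (even) → k=1
i=0: a=21 ⇒ p=21, q=1
i=1: a=1 ⇒ p=22, q=1
fundamental: x₁=22, y₁=1  (since 484 − 483·1 = 1)

22 1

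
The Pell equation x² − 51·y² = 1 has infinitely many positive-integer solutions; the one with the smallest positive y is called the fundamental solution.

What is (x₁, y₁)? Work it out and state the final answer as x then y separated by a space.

[7; 7,14] for √51; ℓ=2 ⇒ convergent index 1
a_0=7:  p_0=7·1+0=7,  q_0=7·0+1=1
a_1=7:  p_1=7·7+1=50,  q_1=7·1+0=7
→ (50, 7).  Check: 50²=2500, 51·7²=2499, difference 1.

50 7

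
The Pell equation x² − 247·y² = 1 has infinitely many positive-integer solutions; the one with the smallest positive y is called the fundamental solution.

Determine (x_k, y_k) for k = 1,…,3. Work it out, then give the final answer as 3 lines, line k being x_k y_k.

[15; 1,2,1,1,9,1,9,1,1,2,1,30] for √247; ℓ=12 ⇒ convergent index 11
i=0: a=15 ⇒ p=15, q=1
i=1: a=1 ⇒ p=16, q=1
…
i=3: a=1 ⇒ p=63, q=4
i=4: a=1 ⇒ p=110, q=7
…
i=6: a=1 ⇒ p=1163, q=74
i=7: a=9 ⇒ p=11520, q=733
i=8: a=1 ⇒ p=12683, q=807
i=9: a=1 ⇒ p=24203, q=1540
i=10: a=2 ⇒ p=61089, q=3887
i=11: a=1 ⇒ p=85292, q=5427
fundamental: x₁=85292, y₁=5427  (since 7274725264 − 247·29452329 = 1)
n=2: (85292,5427)∘(85292,5427) = (85292·85292+247·5427·5427, 85292·5427+5427·85292) = (14549450527,925759368)
n=3: (14549450527,925759368)∘(85292,5427) = (85292·14549450527+247·5427·925759368, 85292·925759368+5427·14549450527) = (2481903468612476,157919736025485)

85292 5427
14549450527 925759368
2481903468612476 157919736025485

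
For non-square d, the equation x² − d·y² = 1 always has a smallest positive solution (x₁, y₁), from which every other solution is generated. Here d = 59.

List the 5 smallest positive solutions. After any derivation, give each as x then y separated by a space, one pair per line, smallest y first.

[7; 1,2,7,2,1,14] for √59; ℓ=6 ⇒ convergent index 5
step 0: (7, 1)  from 7·(1,0) + (0,1)
…
step 3: (169, 22)  from 7·(23,3) + (8,1)
step 4: (361, 47)  from 2·(169,22) + (23,3)
step 5: (530, 69)  from 1·(361,47) + (169,22)
fundamental: x₁=530, y₁=69  (since 280900 − 59·4761 = 1)
k=2:  x_2 = 530·530+59·69·69 = 561799,  y_2 = 530·69+69·530 = 73140
k=3:  x_3 = 530·561799+59·69·73140 = 595506410,  y_3 = 530·73140+69·561799 = 77528331
k=4:  x_4 = 530·595506410+59·69·77528331 = 631236232801,  y_4 = 530·77528331+69·595506410 = 82179957720
k=5:  x_5 = 530·631236232801+59·69·82179957720 = 669109811262650,  y_5 = 530·82179957720+69·631236232801 = 87110677654869

530 69
561799 73140
595506410 77528331
631236232801 82179957720
669109811262650 87110677654869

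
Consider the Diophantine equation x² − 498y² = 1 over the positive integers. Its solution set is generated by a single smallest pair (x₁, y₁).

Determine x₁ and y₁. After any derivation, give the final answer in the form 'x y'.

179777 8056

√498 → a₀=22, period (3,6,22,6,3,44); ℓ=6 even so k=5
k=0  a_k=22  p_k/q_k = 22/1
k=1  a_k=3  p_k/q_k = 67/3
…
k=3  a_k=22  p_k/q_k = 9395/421
k=4  a_k=6  p_k/q_k = 56794/2545
k=5  a_k=3  p_k/q_k = 179777/8056
→ (179777, 8056).  Check: 179777²=32319769729, 498·8056²=32319769728, difference 1.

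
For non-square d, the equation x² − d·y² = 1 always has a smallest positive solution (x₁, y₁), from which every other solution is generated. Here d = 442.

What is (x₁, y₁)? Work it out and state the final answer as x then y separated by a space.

883 42

d=442: √d = [21; 42] (ℓ=1, odd), read p_1/q_1
i=0: a=21 ⇒ p=21, q=1
i=1: a=42 ⇒ p=883, q=42
→ (883, 42).  Check: 883²=779689, 442·42²=779688, difference 1.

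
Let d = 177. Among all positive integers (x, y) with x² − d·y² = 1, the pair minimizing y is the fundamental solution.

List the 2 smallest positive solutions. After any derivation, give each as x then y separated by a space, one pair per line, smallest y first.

√177 = [13; 3,3,2,8,2,3,3,26, …], period ℓ=8 (even) → k=7
step 0: (13, 1)  from 13·(1,0) + (0,1)
…
step 2: (133, 10)  from 3·(40,3) + (13,1)
step 3: (306, 23)  from 2·(133,10) + (40,3)
…
step 5: (5468, 411)  from 2·(2581,194) + (306,23)
step 6: (18985, 1427)  from 3·(5468,411) + (2581,194)
step 7: (62423, 4692)  from 3·(18985,1427) + (5468,411)
→ (62423, 4692).  Check: 62423²=3896630929, 177·4692²=3896630928, difference 1.
(62423+4692√177)^2 = 7793261857 + 585777432√177

62423 4692
7793261857 585777432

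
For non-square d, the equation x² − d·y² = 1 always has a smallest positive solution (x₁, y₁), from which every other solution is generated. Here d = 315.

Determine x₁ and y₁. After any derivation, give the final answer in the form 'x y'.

71 4

[17; 1,2,1,34] for √315; ℓ=4 ⇒ convergent index 3
a_0=17:  p_0=17·1+0=17,  q_0=17·0+1=1
…
a_2=2:  p_2=2·18+17=53,  q_2=2·1+1=3
a_3=1:  p_3=1·53+18=71,  q_3=1·3+1=4
→ (71, 4).  Check: 71²=5041, 315·4²=5040, difference 1.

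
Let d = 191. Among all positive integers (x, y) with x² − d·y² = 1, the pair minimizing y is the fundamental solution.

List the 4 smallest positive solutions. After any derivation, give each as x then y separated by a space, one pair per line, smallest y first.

[13; 1,4,1,1,3,…,4,1,26] for √191; ℓ=16 ⇒ convergent index 15
i=0: a=13 ⇒ p=13, q=1
i=1: a=1 ⇒ p=14, q=1
…
i=3: a=1 ⇒ p=83, q=6
i=4: a=1 ⇒ p=152, q=11
i=5: a=3 ⇒ p=539, q=39
…
i=7: a=2 ⇒ p=2999, q=217
…
i=9: a=2 ⇒ p=83433, q=6037
i=10: a=2 ⇒ p=207083, q=14984
…
i=12: a=1 ⇒ p=911765, q=65973
…
i=14: a=4 ⇒ p=7377553, q=533821
i=15: a=1 ⇒ p=8994000, q=650783
→ (8994000, 650783).  Check: 8994000²=80892036000000, 191·650783²=80892035999999, difference 1.
n=2: (8994000,650783)∘(8994000,650783) = (8994000·8994000+191·650783·650783, 8994000·650783+650783·8994000) = (161784071999999,11706284604000)
n=3: (161784071999999,11706284604000)∘(8994000,650783) = (8994000·161784071999999+191·650783·11706284604000, 8994000·11706284604000+650783·161784071999999) = (2910171887135973018000,210572647456751349217)
n=4: (2910171887135973018000,210572647456751349217)∘(8994000,650783) = (8994000·2910171887135973018000+191·650783·210572647456751349217, 8994000·210572647456751349217+650783·2910171887135973018000) = (52348171905801720863712000001,3787780782452031563430792000)

8994000 650783
161784071999999 11706284604000
2910171887135973018000 210572647456751349217
52348171905801720863712000001 3787780782452031563430792000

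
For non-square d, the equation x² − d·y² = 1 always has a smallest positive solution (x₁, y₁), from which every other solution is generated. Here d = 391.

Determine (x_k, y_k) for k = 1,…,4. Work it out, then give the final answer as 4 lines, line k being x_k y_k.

7338680 371133
107712448284799 5447252648880
1580934379957370111960 79951288138564985667
23203943031010998074028940801 1173473838473442730776750240

d=391: √d = [19; 1,3,2,2,1,…,3,1,38] (ℓ=16, even), read p_15/q_15
k=0  a_k=19  p_k/q_k = 19/1
…
k=2  a_k=3  p_k/q_k = 79/4
k=3  a_k=2  p_k/q_k = 178/9
…
k=7  a_k=2  p_k/q_k = 2709/137
…
k=9  a_k=2  p_k/q_k = 107747/5449
k=10  a_k=1  p_k/q_k = 160266/8105
k=11  a_k=1  p_k/q_k = 268013/13554
k=12  a_k=2  p_k/q_k = 696292/35213
k=13  a_k=2  p_k/q_k = 1660597/83980
k=14  a_k=3  p_k/q_k = 5678083/287153
k=15  a_k=1  p_k/q_k = 7338680/371133
fundamental: x₁=7338680, y₁=371133  (since 53856224142400 − 391·137739703689 = 1)
k=2:  x_2 = 7338680·7338680+391·371133·371133 = 107712448284799,  y_2 = 7338680·371133+371133·7338680 = 5447252648880
k=3:  x_3 = 7338680·107712448284799+391·371133·5447252648880 = 1580934379957370111960,  y_3 = 7338680·5447252648880+371133·107712448284799 = 79951288138564985667
k=4:  x_4 = 7338680·1580934379957370111960+391·371133·79951288138564985667 = 23203943031010998074028940801,  y_4 = 7338680·79951288138564985667+371133·1580934379957370111960 = 1173473838473442730776750240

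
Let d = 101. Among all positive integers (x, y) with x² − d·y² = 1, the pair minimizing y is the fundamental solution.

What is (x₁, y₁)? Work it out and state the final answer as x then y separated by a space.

d=101: √d = [10; 20] (ℓ=1, odd), read p_1/q_1
step 0: (10, 1)  from 10·(1,0) + (0,1)
step 1: (201, 20)  from 20·(10,1) + (1,0)
→ (201, 20).  Check: 201²=40401, 101·20²=40400, difference 1.

201 20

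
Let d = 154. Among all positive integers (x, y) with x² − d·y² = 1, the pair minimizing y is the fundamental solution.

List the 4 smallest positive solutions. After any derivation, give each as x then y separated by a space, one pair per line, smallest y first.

21295 1716
906954049 73084440
38627172925615 3112666297884
1645131293994988801 132568457553795120

d=154: √d = [12; 2,2,3,1,2,1,3,2,2,24] (ℓ=10, even), read p_9/q_9
a_0=12:  p_0=12·1+0=12,  q_0=12·0+1=1
…
a_3=3:  p_3=3·62+25=211,  q_3=3·5+2=17
…
a_5=2:  p_5=2·273+211=757,  q_5=2·22+17=61
a_6=1:  p_6=1·757+273=1030,  q_6=1·61+22=83
a_7=3:  p_7=3·1030+757=3847,  q_7=3·83+61=310
a_8=2:  p_8=2·3847+1030=8724,  q_8=2·310+83=703
a_9=2:  p_9=2·8724+3847=21295,  q_9=2·703+310=1716
(x₁, y₁) = (21295, 1716);  21295² − 154·1716² = 1 ✓
n=2: (21295,1716)∘(21295,1716) = (21295·21295+154·1716·1716, 21295·1716+1716·21295) = (906954049,73084440)
n=3: (906954049,73084440)∘(21295,1716) = (21295·906954049+154·1716·73084440, 21295·73084440+1716·906954049) = (38627172925615,3112666297884)
n=4: (38627172925615,3112666297884)∘(21295,1716) = (21295·38627172925615+154·1716·3112666297884, 21295·3112666297884+1716·38627172925615) = (1645131293994988801,132568457553795120)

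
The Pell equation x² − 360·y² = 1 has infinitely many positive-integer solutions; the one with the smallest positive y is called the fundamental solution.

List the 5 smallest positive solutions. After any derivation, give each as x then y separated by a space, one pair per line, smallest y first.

19 1
721 38
27379 1443
1039681 54796
39480499 2080805

d=360: √d = [18; 1,36] (ℓ=2, even), read p_1/q_1
k=0  a_k=18  p_k/q_k = 18/1
k=1  a_k=1  p_k/q_k = 19/1
fundamental: x₁=19, y₁=1  (since 361 − 360·1 = 1)
n=2: (19,1)∘(19,1) = (19·19+360·1·1, 19·1+1·19) = (721,38)
n=3: (721,38)∘(19,1) = (19·721+360·1·38, 19·38+1·721) = (27379,1443)
n=4: (27379,1443)∘(19,1) = (19·27379+360·1·1443, 19·1443+1·27379) = (1039681,54796)
n=5: (1039681,54796)∘(19,1) = (19·1039681+360·1·54796, 19·54796+1·1039681) = (39480499,2080805)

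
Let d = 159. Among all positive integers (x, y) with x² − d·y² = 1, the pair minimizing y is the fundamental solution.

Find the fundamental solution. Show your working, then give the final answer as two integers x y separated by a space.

1324 105

d=159: √d = [12; 1,1,1,1,3,1,1,1,1,24] (ℓ=10, even), read p_9/q_9
a_0=12:  p_0=12·1+0=12,  q_0=12·0+1=1
a_1=1:  p_1=1·12+1=13,  q_1=1·1+0=1
a_2=1:  p_2=1·13+12=25,  q_2=1·1+1=2
…
a_4=1:  p_4=1·38+25=63,  q_4=1·3+2=5
a_5=3:  p_5=3·63+38=227,  q_5=3·5+3=18
…
a_8=1:  p_8=1·517+290=807,  q_8=1·41+23=64
a_9=1:  p_9=1·807+517=1324,  q_9=1·64+41=105
fundamental: x₁=1324, y₁=105  (since 1752976 − 159·11025 = 1)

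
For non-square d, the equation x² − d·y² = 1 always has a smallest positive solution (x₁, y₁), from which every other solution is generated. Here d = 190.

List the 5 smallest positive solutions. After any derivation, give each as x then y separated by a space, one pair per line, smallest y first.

52021 3774
5412368881 392654508
563113683064981 40852560317562
58587473808034384321 4250382080167131096
6095557949372399730460501 442218252343896093172470

√190 → a₀=13, period (1,3,1,1,1,…,3,1,26); ℓ=14 even so k=13
a_0=13:  p_0=13·1+0=13,  q_0=13·0+1=1
…
a_3=1:  p_3=1·55+14=69,  q_3=1·4+1=5
…
a_12=3:  p_12=3·11234+7085=40787,  q_12=3·815+514=2959
a_13=1:  p_13=1·40787+11234=52021,  q_13=1·2959+815=3774
fundamental: x₁=52021, y₁=3774  (since 2706184441 − 190·14243076 = 1)
n=2: (52021,3774)∘(52021,3774) = (52021·52021+190·3774·3774, 52021·3774+3774·52021) = (5412368881,392654508)
n=3: (5412368881,392654508)∘(52021,3774) = (52021·5412368881+190·3774·392654508, 52021·392654508+3774·5412368881) = (563113683064981,40852560317562)
n=4: (563113683064981,40852560317562)∘(52021,3774) = (52021·563113683064981+190·3774·40852560317562, 52021·40852560317562+3774·563113683064981) = (58587473808034384321,4250382080167131096)
n=5: (58587473808034384321,4250382080167131096)∘(52021,3774) = (52021·58587473808034384321+190·3774·4250382080167131096, 52021·4250382080167131096+3774·58587473808034384321) = (6095557949372399730460501,442218252343896093172470)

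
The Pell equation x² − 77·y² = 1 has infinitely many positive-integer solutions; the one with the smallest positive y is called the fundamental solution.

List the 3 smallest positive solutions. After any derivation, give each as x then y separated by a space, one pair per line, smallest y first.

351 40
246401 28080
172973151 19712120

√77 → a₀=8, period (1,3,2,3,1,16); ℓ=6 even so k=5
k=0  a_k=8  p_k/q_k = 8/1
…
k=4  a_k=3  p_k/q_k = 272/31
k=5  a_k=1  p_k/q_k = 351/40
→ (351, 40).  Check: 351²=123201, 77·40²=123200, difference 1.
k=2:  x_2 = 351·351+77·40·40 = 246401,  y_2 = 351·40+40·351 = 28080
k=3:  x_3 = 351·246401+77·40·28080 = 172973151,  y_3 = 351·28080+40·246401 = 19712120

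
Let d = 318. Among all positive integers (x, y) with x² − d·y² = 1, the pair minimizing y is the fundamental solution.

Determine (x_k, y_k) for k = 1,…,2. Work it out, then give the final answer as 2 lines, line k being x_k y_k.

107 6
22897 1284

[17; 1,4,1,34] for √318; ℓ=4 ⇒ convergent index 3
step 0: (17, 1)  from 17·(1,0) + (0,1)
…
step 2: (89, 5)  from 4·(18,1) + (17,1)
step 3: (107, 6)  from 1·(89,5) + (18,1)
fundamental: x₁=107, y₁=6  (since 11449 − 318·36 = 1)
k=2:  x_2 = 107·107+318·6·6 = 22897,  y_2 = 107·6+6·107 = 1284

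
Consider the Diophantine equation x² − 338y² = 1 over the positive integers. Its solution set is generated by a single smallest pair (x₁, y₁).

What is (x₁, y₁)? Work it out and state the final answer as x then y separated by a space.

[18; 2,1,1,2,36] for √338; ℓ=5 ⇒ convergent index 9
step 0: (18, 1)  from 18·(1,0) + (0,1)
step 1: (37, 2)  from 2·(18,1) + (1,0)
…
step 3: (92, 5)  from 1·(55,3) + (37,2)
step 4: (239, 13)  from 2·(92,5) + (55,3)
step 5: (8696, 473)  from 36·(239,13) + (92,5)
…
step 8: (43958, 2391)  from 1·(26327,1432) + (17631,959)
step 9: (114243, 6214)  from 2·(43958,2391) + (26327,1432)
fundamental: x₁=114243, y₁=6214  (since 13051463049 − 338·38613796 = 1)

114243 6214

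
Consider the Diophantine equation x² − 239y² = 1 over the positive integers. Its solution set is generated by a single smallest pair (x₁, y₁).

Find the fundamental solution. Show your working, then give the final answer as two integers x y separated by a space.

6195120 400729

√239 = [15; 2,5,1,2,4,15,4,2,1,5,2,30, …], period ℓ=12 (even) → k=11
a_0=15:  p_0=15·1+0=15,  q_0=15·0+1=1
a_1=2:  p_1=2·15+1=31,  q_1=2·1+0=2
…
a_3=1:  p_3=1·170+31=201,  q_3=1·11+2=13
…
a_6=15:  p_6=15·2489+572=37907,  q_6=15·161+37=2452
…
a_10=5:  p_10=5·500258+346141=2847431,  q_10=5·32359+22390=184185
a_11=2:  p_11=2·2847431+500258=6195120,  q_11=2·184185+32359=400729
(x₁, y₁) = (6195120, 400729);  6195120² − 239·400729² = 1 ✓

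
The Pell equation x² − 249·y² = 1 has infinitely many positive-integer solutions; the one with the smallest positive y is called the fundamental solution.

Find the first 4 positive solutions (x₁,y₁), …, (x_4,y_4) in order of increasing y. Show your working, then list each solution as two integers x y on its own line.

√249 → a₀=15, period (1,3,1,1,5,…,3,1,30); ℓ=16 even so k=15
step 0: (15, 1)  from 15·(1,0) + (0,1)
step 1: (16, 1)  from 1·(15,1) + (1,0)
step 2: (63, 4)  from 3·(16,1) + (15,1)
…
step 5: (789, 50)  from 5·(142,9) + (79,5)
step 6: (931, 59)  from 1·(789,50) + (142,9)
step 7: (3582, 227)  from 3·(931,59) + (789,50)
step 8: (36751, 2329)  from 10·(3582,227) + (931,59)
…
step 13: (1884116, 119401)  from 1·(1017351,64472) + (866765,54929)
step 14: (6669699, 422675)  from 3·(1884116,119401) + (1017351,64472)
step 15: (8553815, 542076)  from 1·(6669699,422675) + (1884116,119401)
fundamental: x₁=8553815, y₁=542076  (since 73167751054225 − 249·293846389776 = 1)
(8553815+542076√249)^2 = 146335502108449 + 9273635639880√249
(8553815+542076√249)^3 = 2503453625935556812055 + 158649927281879742324√249
(8553815+542076√249)^4 = 42828158354663763449114371201 + 2714124255465295062538692240√249

8553815 542076
146335502108449 9273635639880
2503453625935556812055 158649927281879742324
42828158354663763449114371201 2714124255465295062538692240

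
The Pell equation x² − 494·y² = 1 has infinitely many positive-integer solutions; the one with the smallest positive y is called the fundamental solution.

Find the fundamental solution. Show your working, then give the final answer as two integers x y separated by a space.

73035 3286

[22; 4,2,2,1,2,1,2,2,4,44] for √494; ℓ=10 ⇒ convergent index 9
step 0: (22, 1)  from 22·(1,0) + (0,1)
step 1: (89, 4)  from 4·(22,1) + (1,0)
…
step 3: (489, 22)  from 2·(200,9) + (89,4)
step 4: (689, 31)  from 1·(489,22) + (200,9)
…
step 8: (16514, 743)  from 2·(6979,314) + (2556,115)
step 9: (73035, 3286)  from 4·(16514,743) + (6979,314)
fundamental: x₁=73035, y₁=3286  (since 5334111225 − 494·10797796 = 1)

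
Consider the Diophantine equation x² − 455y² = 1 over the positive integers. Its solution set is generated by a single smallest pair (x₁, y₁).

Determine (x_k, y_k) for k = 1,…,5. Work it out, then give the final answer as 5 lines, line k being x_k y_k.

√455 → a₀=21, period (3,42); ℓ=2 even so k=1
i=0: a=21 ⇒ p=21, q=1
i=1: a=3 ⇒ p=64, q=3
→ (64, 3).  Check: 64²=4096, 455·3²=4095, difference 1.
(x_2, y_2) = (64·64 + 455·3·3, 64·3 + 3·64) = (8191, 384)
(x_3, y_3) = (64·8191 + 455·3·384, 64·384 + 3·8191) = (1048384, 49149)
(x_4, y_4) = (64·1048384 + 455·3·49149, 64·49149 + 3·1048384) = (134184961, 6290688)
(x_5, y_5) = (64·134184961 + 455·3·6290688, 64·6290688 + 3·134184961) = (17174626624, 805158915)

64 3
8191 384
1048384 49149
134184961 6290688
17174626624 805158915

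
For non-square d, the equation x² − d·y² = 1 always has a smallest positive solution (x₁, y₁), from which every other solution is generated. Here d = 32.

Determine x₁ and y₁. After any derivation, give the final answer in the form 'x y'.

√32 → a₀=5, period (1,1,1,10); ℓ=4 even so k=3
i=0: a=5 ⇒ p=5, q=1
…
i=2: a=1 ⇒ p=11, q=2
i=3: a=1 ⇒ p=17, q=3
fundamental: x₁=17, y₁=3  (since 289 − 32·9 = 1)

17 3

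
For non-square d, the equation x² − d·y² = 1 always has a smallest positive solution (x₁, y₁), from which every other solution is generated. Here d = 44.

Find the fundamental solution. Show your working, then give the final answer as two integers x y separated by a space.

199 30

√44 = [6; 1,1,1,2,1,1,1,12, …], period ℓ=8 (even) → k=7
k=0  a_k=6  p_k/q_k = 6/1
k=1  a_k=1  p_k/q_k = 7/1
k=2  a_k=1  p_k/q_k = 13/2
…
k=4  a_k=2  p_k/q_k = 53/8
…
k=6  a_k=1  p_k/q_k = 126/19
k=7  a_k=1  p_k/q_k = 199/30
fundamental: x₁=199, y₁=30  (since 39601 − 44·900 = 1)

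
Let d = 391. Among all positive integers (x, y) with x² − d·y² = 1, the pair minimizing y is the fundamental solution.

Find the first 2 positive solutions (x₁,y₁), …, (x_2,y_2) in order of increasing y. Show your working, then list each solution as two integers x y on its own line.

7338680 371133
107712448284799 5447252648880

[19; 1,3,2,2,1,…,3,1,38] for √391; ℓ=16 ⇒ convergent index 15
k=0  a_k=19  p_k/q_k = 19/1
…
k=2  a_k=3  p_k/q_k = 79/4
…
k=5  a_k=1  p_k/q_k = 613/31
k=6  a_k=1  p_k/q_k = 1048/53
k=7  a_k=2  p_k/q_k = 2709/137
…
k=9  a_k=2  p_k/q_k = 107747/5449
…
k=14  a_k=3  p_k/q_k = 5678083/287153
k=15  a_k=1  p_k/q_k = 7338680/371133
(x₁, y₁) = (7338680, 371133);  7338680² − 391·371133² = 1 ✓
(7338680+371133√391)^2 = 107712448284799 + 5447252648880√391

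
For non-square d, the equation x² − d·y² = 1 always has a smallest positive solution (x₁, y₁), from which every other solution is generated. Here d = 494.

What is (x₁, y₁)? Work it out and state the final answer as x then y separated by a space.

√494 → a₀=22, period (4,2,2,1,2,1,2,2,4,44); ℓ=10 even so k=9
i=0: a=22 ⇒ p=22, q=1
i=1: a=4 ⇒ p=89, q=4
…
i=6: a=1 ⇒ p=2556, q=115
i=7: a=2 ⇒ p=6979, q=314
i=8: a=2 ⇒ p=16514, q=743
i=9: a=4 ⇒ p=73035, q=3286
fundamental: x₁=73035, y₁=3286  (since 5334111225 − 494·10797796 = 1)

73035 3286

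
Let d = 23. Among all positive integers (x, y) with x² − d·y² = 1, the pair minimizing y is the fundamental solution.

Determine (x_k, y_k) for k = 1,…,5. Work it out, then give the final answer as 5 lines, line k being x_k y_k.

24 5
1151 240
55224 11515
2649601 552480
127125624 26507525

[4; 1,3,1,8] for √23; ℓ=4 ⇒ convergent index 3
a_0=4:  p_0=4·1+0=4,  q_0=4·0+1=1
a_1=1:  p_1=1·4+1=5,  q_1=1·1+0=1
a_2=3:  p_2=3·5+4=19,  q_2=3·1+1=4
a_3=1:  p_3=1·19+5=24,  q_3=1·4+1=5
(x₁, y₁) = (24, 5);  24² − 23·5² = 1 ✓
(x_2, y_2) = (24·24 + 23·5·5, 24·5 + 5·24) = (1151, 240)
(x_3, y_3) = (24·1151 + 23·5·240, 24·240 + 5·1151) = (55224, 11515)
(x_4, y_4) = (24·55224 + 23·5·11515, 24·11515 + 5·55224) = (2649601, 552480)
(x_5, y_5) = (24·2649601 + 23·5·552480, 24·552480 + 5·2649601) = (127125624, 26507525)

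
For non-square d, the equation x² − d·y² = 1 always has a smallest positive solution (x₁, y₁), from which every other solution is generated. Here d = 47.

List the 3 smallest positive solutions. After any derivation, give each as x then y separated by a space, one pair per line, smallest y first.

48 7
4607 672
442224 64505

√47 → a₀=6, period (1,5,1,12); ℓ=4 even so k=3
step 0: (6, 1)  from 6·(1,0) + (0,1)
…
step 2: (41, 6)  from 5·(7,1) + (6,1)
step 3: (48, 7)  from 1·(41,6) + (7,1)
(x₁, y₁) = (48, 7);  48² − 47·7² = 1 ✓
k=2:  x_2 = 48·48+47·7·7 = 4607,  y_2 = 48·7+7·48 = 672
k=3:  x_3 = 48·4607+47·7·672 = 442224,  y_3 = 48·672+7·4607 = 64505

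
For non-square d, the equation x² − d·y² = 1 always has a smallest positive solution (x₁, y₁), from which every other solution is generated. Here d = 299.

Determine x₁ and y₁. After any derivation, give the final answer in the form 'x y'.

[17; 3,2,3,34] for √299; ℓ=4 ⇒ convergent index 3
step 0: (17, 1)  from 17·(1,0) + (0,1)
…
step 2: (121, 7)  from 2·(52,3) + (17,1)
step 3: (415, 24)  from 3·(121,7) + (52,3)
→ (415, 24).  Check: 415²=172225, 299·24²=172224, difference 1.

415 24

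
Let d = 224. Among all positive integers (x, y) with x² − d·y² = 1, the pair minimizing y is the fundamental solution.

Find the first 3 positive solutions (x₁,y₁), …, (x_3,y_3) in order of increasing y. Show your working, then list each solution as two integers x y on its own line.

√224 = [14; 1,28, …], period ℓ=2 (even) → k=1
a_0=14:  p_0=14·1+0=14,  q_0=14·0+1=1
a_1=1:  p_1=1·14+1=15,  q_1=1·1+0=1
fundamental: x₁=15, y₁=1  (since 225 − 224·1 = 1)
(x_2, y_2) = (15·15 + 224·1·1, 15·1 + 1·15) = (449, 30)
(x_3, y_3) = (15·449 + 224·1·30, 15·30 + 1·449) = (13455, 899)

15 1
449 30
13455 899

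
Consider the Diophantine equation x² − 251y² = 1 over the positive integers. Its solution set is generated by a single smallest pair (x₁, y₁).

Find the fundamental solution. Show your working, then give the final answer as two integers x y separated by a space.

√251 → a₀=15, period (1,5,2,1,2,…,5,1,30); ℓ=14 even so k=13
a_0=15:  p_0=15·1+0=15,  q_0=15·0+1=1
a_1=1:  p_1=1·15+1=16,  q_1=1·1+0=1
…
a_4=1:  p_4=1·206+95=301,  q_4=1·13+6=19
…
a_9=2:  p_9=2·61043+29563=151649,  q_9=2·3853+1866=9572
…
a_12=5:  p_12=5·577033+212692=3097857,  q_12=5·36422+13425=195535
a_13=1:  p_13=1·3097857+577033=3674890,  q_13=1·195535+36422=231957
fundamental: x₁=3674890, y₁=231957  (since 13504816512100 − 251·53804049849 = 1)

3674890 231957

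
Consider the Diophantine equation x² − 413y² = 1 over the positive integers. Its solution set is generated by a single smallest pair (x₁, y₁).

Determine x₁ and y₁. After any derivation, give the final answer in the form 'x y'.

d=413: √d = [20; 3,9,1,4,1,9,3,40] (ℓ=8, even), read p_7/q_7
k=0  a_k=20  p_k/q_k = 20/1
…
k=2  a_k=9  p_k/q_k = 569/28
k=3  a_k=1  p_k/q_k = 630/31
k=4  a_k=4  p_k/q_k = 3089/152
k=5  a_k=1  p_k/q_k = 3719/183
k=6  a_k=9  p_k/q_k = 36560/1799
k=7  a_k=3  p_k/q_k = 113399/5580
fundamental: x₁=113399, y₁=5580  (since 12859333201 − 413·31136400 = 1)

113399 5580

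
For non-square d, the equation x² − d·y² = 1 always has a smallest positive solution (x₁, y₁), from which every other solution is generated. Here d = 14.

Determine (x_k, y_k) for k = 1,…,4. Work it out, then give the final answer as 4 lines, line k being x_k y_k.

15 4
449 120
13455 3596
403201 107760

√14 = [3; 1,2,1,6, …], period ℓ=4 (even) → k=3
a_0=3:  p_0=3·1+0=3,  q_0=3·0+1=1
a_1=1:  p_1=1·3+1=4,  q_1=1·1+0=1
a_2=2:  p_2=2·4+3=11,  q_2=2·1+1=3
a_3=1:  p_3=1·11+4=15,  q_3=1·3+1=4
fundamental: x₁=15, y₁=4  (since 225 − 14·16 = 1)
n=2: (15,4)∘(15,4) = (15·15+14·4·4, 15·4+4·15) = (449,120)
n=3: (449,120)∘(15,4) = (15·449+14·4·120, 15·120+4·449) = (13455,3596)
n=4: (13455,3596)∘(15,4) = (15·13455+14·4·3596, 15·3596+4·13455) = (403201,107760)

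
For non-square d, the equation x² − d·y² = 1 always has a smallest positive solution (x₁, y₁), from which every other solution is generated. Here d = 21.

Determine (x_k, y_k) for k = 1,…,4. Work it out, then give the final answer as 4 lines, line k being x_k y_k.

55 12
6049 1320
665335 145188
73180801 15969360

√21 → a₀=4, period (1,1,2,1,1,8); ℓ=6 even so k=5
k=0  a_k=4  p_k/q_k = 4/1
k=1  a_k=1  p_k/q_k = 5/1
…
k=4  a_k=1  p_k/q_k = 32/7
k=5  a_k=1  p_k/q_k = 55/12
→ (55, 12).  Check: 55²=3025, 21·12²=3024, difference 1.
n=2: (55,12)∘(55,12) = (55·55+21·12·12, 55·12+12·55) = (6049,1320)
n=3: (6049,1320)∘(55,12) = (55·6049+21·12·1320, 55·1320+12·6049) = (665335,145188)
n=4: (665335,145188)∘(55,12) = (55·665335+21·12·145188, 55·145188+12·665335) = (73180801,15969360)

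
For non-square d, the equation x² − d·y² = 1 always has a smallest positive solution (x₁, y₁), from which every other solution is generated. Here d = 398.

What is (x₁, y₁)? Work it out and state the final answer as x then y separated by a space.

399 20

√398 = [19; 1,18,1,38, …], period ℓ=4 (even) → k=3
a_0=19:  p_0=19·1+0=19,  q_0=19·0+1=1
…
a_2=18:  p_2=18·20+19=379,  q_2=18·1+1=19
a_3=1:  p_3=1·379+20=399,  q_3=1·19+1=20
(x₁, y₁) = (399, 20);  399² − 398·20² = 1 ✓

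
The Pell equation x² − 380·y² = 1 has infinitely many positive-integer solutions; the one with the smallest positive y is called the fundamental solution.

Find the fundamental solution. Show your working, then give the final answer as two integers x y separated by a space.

39 2

d=380: √d = [19; 2,38] (ℓ=2, even), read p_1/q_1
step 0: (19, 1)  from 19·(1,0) + (0,1)
step 1: (39, 2)  from 2·(19,1) + (1,0)
fundamental: x₁=39, y₁=2  (since 1521 − 380·4 = 1)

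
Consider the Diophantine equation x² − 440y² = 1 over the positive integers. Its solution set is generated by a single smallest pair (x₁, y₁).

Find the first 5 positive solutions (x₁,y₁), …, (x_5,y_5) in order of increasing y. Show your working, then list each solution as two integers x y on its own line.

21 1
881 42
36981 1763
1552321 74004
65160501 3106405

√440 → a₀=20, period (1,40); ℓ=2 even so k=1
k=0  a_k=20  p_k/q_k = 20/1
k=1  a_k=1  p_k/q_k = 21/1
→ (21, 1).  Check: 21²=441, 440·1²=440, difference 1.
n=2: (21,1)∘(21,1) = (21·21+440·1·1, 21·1+1·21) = (881,42)
n=3: (881,42)∘(21,1) = (21·881+440·1·42, 21·42+1·881) = (36981,1763)
n=4: (36981,1763)∘(21,1) = (21·36981+440·1·1763, 21·1763+1·36981) = (1552321,74004)
n=5: (1552321,74004)∘(21,1) = (21·1552321+440·1·74004, 21·74004+1·1552321) = (65160501,3106405)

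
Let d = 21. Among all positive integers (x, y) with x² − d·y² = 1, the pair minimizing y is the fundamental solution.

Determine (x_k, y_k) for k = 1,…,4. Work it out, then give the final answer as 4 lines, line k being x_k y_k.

55 12
6049 1320
665335 145188
73180801 15969360

√21 → a₀=4, period (1,1,2,1,1,8); ℓ=6 even so k=5
k=0  a_k=4  p_k/q_k = 4/1
k=1  a_k=1  p_k/q_k = 5/1
k=2  a_k=1  p_k/q_k = 9/2
k=3  a_k=2  p_k/q_k = 23/5
k=4  a_k=1  p_k/q_k = 32/7
k=5  a_k=1  p_k/q_k = 55/12
fundamental: x₁=55, y₁=12  (since 3025 − 21·144 = 1)
n=2: (55,12)∘(55,12) = (55·55+21·12·12, 55·12+12·55) = (6049,1320)
n=3: (6049,1320)∘(55,12) = (55·6049+21·12·1320, 55·1320+12·6049) = (665335,145188)
n=4: (665335,145188)∘(55,12) = (55·665335+21·12·145188, 55·145188+12·665335) = (73180801,15969360)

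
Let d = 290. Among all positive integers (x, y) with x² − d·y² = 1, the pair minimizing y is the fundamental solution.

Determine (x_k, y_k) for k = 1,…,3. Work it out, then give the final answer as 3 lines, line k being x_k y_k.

579 34
670481 39372
776416419 45592742

d=290: √d = [17; 34] (ℓ=1, odd), read p_1/q_1
step 0: (17, 1)  from 17·(1,0) + (0,1)
step 1: (579, 34)  from 34·(17,1) + (1,0)
fundamental: x₁=579, y₁=34  (since 335241 − 290·1156 = 1)
(x_2, y_2) = (579·579 + 290·34·34, 579·34 + 34·579) = (670481, 39372)
(x_3, y_3) = (579·670481 + 290·34·39372, 579·39372 + 34·670481) = (776416419, 45592742)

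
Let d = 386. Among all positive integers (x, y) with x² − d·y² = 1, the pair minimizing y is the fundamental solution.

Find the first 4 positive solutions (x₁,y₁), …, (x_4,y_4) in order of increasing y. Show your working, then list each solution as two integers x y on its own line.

√386 → a₀=19, period (1,1,1,4,1,18,1,4,1,1,1,38); ℓ=12 even so k=11
step 0: (19, 1)  from 19·(1,0) + (0,1)
step 1: (20, 1)  from 1·(19,1) + (1,0)
step 2: (39, 2)  from 1·(20,1) + (19,1)
step 3: (59, 3)  from 1·(39,2) + (20,1)
step 4: (275, 14)  from 4·(59,3) + (39,2)
step 5: (334, 17)  from 1·(275,14) + (59,3)
step 6: (6287, 320)  from 18·(334,17) + (275,14)
step 7: (6621, 337)  from 1·(6287,320) + (334,17)
step 8: (32771, 1668)  from 4·(6621,337) + (6287,320)
step 9: (39392, 2005)  from 1·(32771,1668) + (6621,337)
step 10: (72163, 3673)  from 1·(39392,2005) + (32771,1668)
step 11: (111555, 5678)  from 1·(72163,3673) + (39392,2005)
fundamental: x₁=111555, y₁=5678  (since 12444518025 − 386·32239684 = 1)
k=2:  x_2 = 111555·111555+386·5678·5678 = 24889036049,  y_2 = 111555·5678+5678·111555 = 1266818580
k=3:  x_3 = 111555·24889036049+386·5678·1266818580 = 5552992832780835,  y_3 = 111555·1266818580+5678·24889036049 = 282639893378122
k=4:  x_4 = 111555·5552992832780835+386·5678·282639893378122 = 1238928230896843060801,  y_4 = 111555·282639893378122+5678·5552992832780835 = 63059786610325980840

111555 5678
24889036049 1266818580
5552992832780835 282639893378122
1238928230896843060801 63059786610325980840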